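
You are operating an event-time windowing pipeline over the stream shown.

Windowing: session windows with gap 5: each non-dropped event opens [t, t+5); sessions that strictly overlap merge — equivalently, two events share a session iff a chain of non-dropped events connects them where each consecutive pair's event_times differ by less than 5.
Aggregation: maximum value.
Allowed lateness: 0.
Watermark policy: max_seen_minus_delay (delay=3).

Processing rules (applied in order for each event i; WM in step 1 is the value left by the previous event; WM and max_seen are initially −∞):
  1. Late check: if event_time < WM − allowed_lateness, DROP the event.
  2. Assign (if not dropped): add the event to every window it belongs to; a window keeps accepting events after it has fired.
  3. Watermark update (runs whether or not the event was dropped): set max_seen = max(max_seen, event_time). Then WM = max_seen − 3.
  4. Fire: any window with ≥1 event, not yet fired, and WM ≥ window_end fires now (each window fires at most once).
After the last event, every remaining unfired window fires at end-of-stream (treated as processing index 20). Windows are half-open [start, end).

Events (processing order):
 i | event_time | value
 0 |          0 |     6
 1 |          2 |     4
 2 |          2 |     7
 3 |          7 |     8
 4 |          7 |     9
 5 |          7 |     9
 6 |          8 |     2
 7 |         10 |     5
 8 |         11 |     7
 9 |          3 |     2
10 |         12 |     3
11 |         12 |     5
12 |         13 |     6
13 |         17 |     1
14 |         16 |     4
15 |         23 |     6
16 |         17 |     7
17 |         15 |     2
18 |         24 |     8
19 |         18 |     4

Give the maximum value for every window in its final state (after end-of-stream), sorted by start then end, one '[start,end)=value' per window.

[0,7)=7 [7,22)=9 [23,29)=8

i=0 t=0 v=6: → [0,5); WM=-3
i=1 t=2 v=4: → [0,7); WM=-1
i=2 t=2 v=7: → [0,7); WM=-1
i=3 t=7 v=8: → [7,12); WM=4
i=4 t=7 v=9: → [7,12); WM=4
i=5 t=7 v=9: → [7,12); WM=4
i=6 t=8 v=2: → [7,13); WM=5
i=7 t=10 v=5: → [7,15); WM=7
i=8 t=11 v=7: → [7,16); WM=8
i=9 t=3 v=2: DROP (t<8-0); WM=8
i=10 t=12 v=3: → [7,17); WM=9
i=11 t=12 v=5: → [7,17); WM=9
i=12 t=13 v=6: → [7,18); WM=10
i=13 t=17 v=1: → [7,22); WM=14
i=14 t=16 v=4: → [7,22); WM=14
i=15 t=23 v=6: → [23,28); WM=20
i=16 t=17 v=7: DROP (t<20-0); WM=20
i=17 t=15 v=2: DROP (t<20-0); WM=20
i=18 t=24 v=8: → [23,29); WM=21
i=19 t=18 v=4: DROP (t<21-0); WM=21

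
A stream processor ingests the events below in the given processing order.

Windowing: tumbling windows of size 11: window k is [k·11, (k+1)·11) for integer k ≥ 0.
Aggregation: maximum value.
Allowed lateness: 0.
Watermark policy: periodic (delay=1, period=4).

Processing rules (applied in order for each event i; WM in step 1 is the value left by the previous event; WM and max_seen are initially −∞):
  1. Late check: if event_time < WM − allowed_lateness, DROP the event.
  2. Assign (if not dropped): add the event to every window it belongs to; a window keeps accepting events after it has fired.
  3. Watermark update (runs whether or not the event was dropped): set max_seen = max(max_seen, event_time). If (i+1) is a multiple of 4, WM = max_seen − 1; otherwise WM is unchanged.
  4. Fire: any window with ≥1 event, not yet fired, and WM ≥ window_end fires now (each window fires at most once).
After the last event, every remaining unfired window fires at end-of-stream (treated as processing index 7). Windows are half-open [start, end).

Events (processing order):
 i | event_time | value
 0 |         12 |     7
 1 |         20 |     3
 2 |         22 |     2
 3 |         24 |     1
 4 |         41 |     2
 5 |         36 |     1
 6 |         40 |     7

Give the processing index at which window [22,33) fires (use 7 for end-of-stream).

7

i=0 t=12 v=7: → [11,22); WM=−∞
i=1 t=20 v=3: → [11,22); WM=−∞
i=2 t=22 v=2: → [22,33); WM=−∞
i=3 t=24 v=1: → [22,33); WM=23; [11,22) fires=7
i=4 t=41 v=2: → [33,44); WM=23
i=5 t=36 v=1: → [33,44); WM=23
i=6 t=40 v=7: → [33,44); WM=23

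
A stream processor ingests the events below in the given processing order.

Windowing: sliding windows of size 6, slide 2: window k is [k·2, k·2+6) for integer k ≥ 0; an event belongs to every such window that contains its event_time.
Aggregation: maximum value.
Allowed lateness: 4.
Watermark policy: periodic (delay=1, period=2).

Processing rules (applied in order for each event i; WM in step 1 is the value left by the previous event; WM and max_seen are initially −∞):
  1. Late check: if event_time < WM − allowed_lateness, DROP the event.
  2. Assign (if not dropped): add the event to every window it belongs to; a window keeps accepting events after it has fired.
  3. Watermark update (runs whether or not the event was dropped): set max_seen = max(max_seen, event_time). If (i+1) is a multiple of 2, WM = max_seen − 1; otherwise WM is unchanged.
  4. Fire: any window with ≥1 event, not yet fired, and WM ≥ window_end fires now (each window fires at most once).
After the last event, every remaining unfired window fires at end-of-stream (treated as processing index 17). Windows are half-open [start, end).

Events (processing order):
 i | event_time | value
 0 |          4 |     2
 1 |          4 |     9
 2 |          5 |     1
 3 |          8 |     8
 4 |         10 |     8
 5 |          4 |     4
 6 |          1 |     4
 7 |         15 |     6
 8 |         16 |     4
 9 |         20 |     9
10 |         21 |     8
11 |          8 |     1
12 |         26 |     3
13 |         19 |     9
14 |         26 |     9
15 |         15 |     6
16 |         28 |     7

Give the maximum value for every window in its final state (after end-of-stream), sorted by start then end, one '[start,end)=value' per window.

[0,6)=9 [2,8)=9 [4,10)=9 [6,12)=8 [8,14)=8 [10,16)=8 [12,18)=6 [14,20)=9 [16,22)=9 [18,24)=9 [20,26)=9 [22,28)=9 [24,30)=9 [26,32)=9 [28,34)=7

i=0 t=4 v=2: → [4,10),[2,8),[0,6); WM=−∞
i=1 t=4 v=9: → [4,10),[2,8),[0,6); WM=3
i=2 t=5 v=1: → [4,10),[2,8),[0,6); WM=3
i=3 t=8 v=8: → [8,14),[6,12),[4,10); WM=7; [0,6) fires=9
i=4 t=10 v=8: → [10,16),[8,14),[6,12); WM=7
i=5 t=4 v=4: → [4,10),[2,8),[0,6); WM=9; [2,8) fires=9
i=6 t=1 v=4: DROP (t<9-4); WM=9
i=7 t=15 v=6: → [14,20),[12,18),[10,16); WM=14; [4,10) fires=9 [6,12) fires=8 [8,14) fires=8
i=8 t=16 v=4: → [16,22),[14,20),[12,18); WM=14
i=9 t=20 v=9: → [20,26),[18,24),[16,22); WM=19; [10,16) fires=8 [12,18) fires=6
i=10 t=21 v=8: → [20,26),[18,24),[16,22); WM=19
i=11 t=8 v=1: DROP (t<19-4); WM=20; [14,20) fires=6
i=12 t=26 v=3: → [26,32),[24,30),[22,28); WM=20
i=13 t=19 v=9: → [18,24),[16,22),[14,20); WM=25; [16,22) fires=9 [18,24) fires=9
i=14 t=26 v=9: → [26,32),[24,30),[22,28); WM=25
i=15 t=15 v=6: DROP (t<25-4); WM=25
i=16 t=28 v=7: → [28,34),[26,32),[24,30); WM=25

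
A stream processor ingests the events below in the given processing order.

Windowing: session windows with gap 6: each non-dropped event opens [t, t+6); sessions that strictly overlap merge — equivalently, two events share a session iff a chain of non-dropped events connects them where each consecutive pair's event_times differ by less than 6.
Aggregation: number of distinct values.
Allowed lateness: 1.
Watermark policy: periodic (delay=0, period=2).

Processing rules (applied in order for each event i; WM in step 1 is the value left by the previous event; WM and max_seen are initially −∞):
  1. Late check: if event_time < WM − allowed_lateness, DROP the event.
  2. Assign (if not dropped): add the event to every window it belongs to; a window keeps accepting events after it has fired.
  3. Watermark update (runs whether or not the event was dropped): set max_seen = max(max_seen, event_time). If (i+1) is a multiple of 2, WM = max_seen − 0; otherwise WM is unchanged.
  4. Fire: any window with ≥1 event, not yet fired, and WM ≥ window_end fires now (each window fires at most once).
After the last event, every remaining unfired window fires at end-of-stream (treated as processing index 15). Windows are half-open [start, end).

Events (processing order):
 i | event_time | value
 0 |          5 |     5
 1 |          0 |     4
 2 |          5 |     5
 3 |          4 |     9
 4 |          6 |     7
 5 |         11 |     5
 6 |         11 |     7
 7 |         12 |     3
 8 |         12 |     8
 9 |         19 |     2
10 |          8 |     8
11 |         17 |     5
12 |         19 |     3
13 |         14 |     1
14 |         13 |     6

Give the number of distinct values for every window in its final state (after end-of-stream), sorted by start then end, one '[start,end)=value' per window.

[0,18)=6 [19,25)=2

i=0 t=5 v=5: → [5,11); WM=−∞
i=1 t=0 v=4: → [0,11); WM=5
i=2 t=5 v=5: → [0,11); WM=5
i=3 t=4 v=9: → [0,11); WM=5
i=4 t=6 v=7: → [0,12); WM=5
i=5 t=11 v=5: → [0,17); WM=11
i=6 t=11 v=7: → [0,17); WM=11
i=7 t=12 v=3: → [0,18); WM=12
i=8 t=12 v=8: → [0,18); WM=12
i=9 t=19 v=2: → [19,25); WM=19
i=10 t=8 v=8: DROP (t<19-1); WM=19
i=11 t=17 v=5: DROP (t<19-1); WM=19
i=12 t=19 v=3: → [19,25); WM=19
i=13 t=14 v=1: DROP (t<19-1); WM=19
i=14 t=13 v=6: DROP (t<19-1); WM=19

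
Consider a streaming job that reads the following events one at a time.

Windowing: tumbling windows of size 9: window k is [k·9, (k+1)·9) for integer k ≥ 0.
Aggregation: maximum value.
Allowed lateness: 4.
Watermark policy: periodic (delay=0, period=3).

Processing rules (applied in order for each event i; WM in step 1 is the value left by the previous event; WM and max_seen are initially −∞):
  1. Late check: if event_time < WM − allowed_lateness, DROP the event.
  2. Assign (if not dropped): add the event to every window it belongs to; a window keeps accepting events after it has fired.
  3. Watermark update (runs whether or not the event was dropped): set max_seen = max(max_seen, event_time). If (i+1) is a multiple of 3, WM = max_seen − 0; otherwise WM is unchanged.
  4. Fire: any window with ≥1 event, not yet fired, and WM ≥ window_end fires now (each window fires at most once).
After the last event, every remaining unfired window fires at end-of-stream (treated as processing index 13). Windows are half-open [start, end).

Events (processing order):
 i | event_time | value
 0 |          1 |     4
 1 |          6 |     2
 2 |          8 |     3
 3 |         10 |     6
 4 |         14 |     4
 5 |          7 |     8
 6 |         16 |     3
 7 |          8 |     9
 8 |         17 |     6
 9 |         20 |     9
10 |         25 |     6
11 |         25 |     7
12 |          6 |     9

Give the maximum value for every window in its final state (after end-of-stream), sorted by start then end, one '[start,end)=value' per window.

i=0 t=1 v=4: → [0,9); WM=−∞
i=1 t=6 v=2: → [0,9); WM=−∞
i=2 t=8 v=3: → [0,9); WM=8
i=3 t=10 v=6: → [9,18); WM=8
i=4 t=14 v=4: → [9,18); WM=8
i=5 t=7 v=8: → [0,9); WM=14; [0,9) fires=8
i=6 t=16 v=3: → [9,18); WM=14
i=7 t=8 v=9: DROP (t<14-4); WM=14
i=8 t=17 v=6: → [9,18); WM=17
i=9 t=20 v=9: → [18,27); WM=17
i=10 t=25 v=6: → [18,27); WM=17
i=11 t=25 v=7: → [18,27); WM=25; [9,18) fires=6
i=12 t=6 v=9: DROP (t<25-4); WM=25

[0,9)=8 [9,18)=6 [18,27)=9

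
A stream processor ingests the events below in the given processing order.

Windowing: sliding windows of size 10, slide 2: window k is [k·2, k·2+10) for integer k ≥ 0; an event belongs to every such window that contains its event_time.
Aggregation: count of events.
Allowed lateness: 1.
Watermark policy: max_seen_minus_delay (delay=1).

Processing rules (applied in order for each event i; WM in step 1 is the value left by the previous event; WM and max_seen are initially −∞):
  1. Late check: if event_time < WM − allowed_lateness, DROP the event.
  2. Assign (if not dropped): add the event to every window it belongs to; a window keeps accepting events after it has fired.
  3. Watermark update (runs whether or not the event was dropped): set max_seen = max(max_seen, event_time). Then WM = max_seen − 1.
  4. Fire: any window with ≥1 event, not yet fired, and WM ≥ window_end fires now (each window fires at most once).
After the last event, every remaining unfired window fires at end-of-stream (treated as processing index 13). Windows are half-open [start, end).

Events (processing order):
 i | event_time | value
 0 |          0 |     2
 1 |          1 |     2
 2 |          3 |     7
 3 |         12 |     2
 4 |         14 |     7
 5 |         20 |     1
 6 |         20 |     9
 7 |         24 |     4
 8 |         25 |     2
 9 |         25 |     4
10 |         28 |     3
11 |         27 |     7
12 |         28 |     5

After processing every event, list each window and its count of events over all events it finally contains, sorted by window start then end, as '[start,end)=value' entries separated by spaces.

i=0 t=0 v=2: → [0,10); WM=-1
i=1 t=1 v=2: → [0,10); WM=0
i=2 t=3 v=7: → [2,12),[0,10); WM=2
i=3 t=12 v=2: → [12,22),[10,20),[8,18),[6,16),[4,14); WM=11; [0,10) fires=3
i=4 t=14 v=7: → [14,24),[12,22),[10,20),[8,18),[6,16); WM=13; [2,12) fires=1
i=5 t=20 v=1: → [20,30),[18,28),[16,26),[14,24),[12,22); WM=19; [4,14) fires=1 [6,16) fires=2 [8,18) fires=2
i=6 t=20 v=9: → [20,30),[18,28),[16,26),[14,24),[12,22); WM=19
i=7 t=24 v=4: → [24,34),[22,32),[20,30),[18,28),[16,26); WM=23; [10,20) fires=2 [12,22) fires=4
i=8 t=25 v=2: → [24,34),[22,32),[20,30),[18,28),[16,26); WM=24; [14,24) fires=3
i=9 t=25 v=4: → [24,34),[22,32),[20,30),[18,28),[16,26); WM=24
i=10 t=28 v=3: → [28,38),[26,36),[24,34),[22,32),[20,30); WM=27; [16,26) fires=5
i=11 t=27 v=7: → [26,36),[24,34),[22,32),[20,30),[18,28); WM=27
i=12 t=28 v=5: → [28,38),[26,36),[24,34),[22,32),[20,30); WM=27

[0,10)=3 [2,12)=1 [4,14)=1 [6,16)=2 [8,18)=2 [10,20)=2 [12,22)=4 [14,24)=3 [16,26)=5 [18,28)=6 [20,30)=8 [22,32)=6 [24,34)=6 [26,36)=3 [28,38)=2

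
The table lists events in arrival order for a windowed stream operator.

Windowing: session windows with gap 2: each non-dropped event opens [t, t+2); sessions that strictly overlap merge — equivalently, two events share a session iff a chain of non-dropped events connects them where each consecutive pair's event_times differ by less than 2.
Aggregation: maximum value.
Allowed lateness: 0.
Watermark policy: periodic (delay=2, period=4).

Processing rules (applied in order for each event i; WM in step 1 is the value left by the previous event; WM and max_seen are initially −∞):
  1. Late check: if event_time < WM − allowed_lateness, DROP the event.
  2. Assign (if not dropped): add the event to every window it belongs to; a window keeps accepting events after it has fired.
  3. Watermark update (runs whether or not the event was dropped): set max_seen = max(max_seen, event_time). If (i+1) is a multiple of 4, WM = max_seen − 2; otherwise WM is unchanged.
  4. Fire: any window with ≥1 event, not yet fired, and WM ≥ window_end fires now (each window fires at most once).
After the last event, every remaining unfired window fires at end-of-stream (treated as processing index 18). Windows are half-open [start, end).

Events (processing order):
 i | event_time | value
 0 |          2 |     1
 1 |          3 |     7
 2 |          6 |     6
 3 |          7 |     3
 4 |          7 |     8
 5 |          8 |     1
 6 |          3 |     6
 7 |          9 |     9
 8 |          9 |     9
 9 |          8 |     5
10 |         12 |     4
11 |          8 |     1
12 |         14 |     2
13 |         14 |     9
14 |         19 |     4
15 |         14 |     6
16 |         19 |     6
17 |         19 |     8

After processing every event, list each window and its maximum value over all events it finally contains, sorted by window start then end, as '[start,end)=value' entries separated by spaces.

i=0 t=2 v=1: → [2,4); WM=−∞
i=1 t=3 v=7: → [2,5); WM=−∞
i=2 t=6 v=6: → [6,8); WM=−∞
i=3 t=7 v=3: → [6,9); WM=5
i=4 t=7 v=8: → [6,9); WM=5
i=5 t=8 v=1: → [6,10); WM=5
i=6 t=3 v=6: DROP (t<5-0); WM=5
i=7 t=9 v=9: → [6,11); WM=7
i=8 t=9 v=9: → [6,11); WM=7
i=9 t=8 v=5: → [6,11); WM=7
i=10 t=12 v=4: → [12,14); WM=7
i=11 t=8 v=1: → [6,11); WM=10
i=12 t=14 v=2: → [14,16); WM=10
i=13 t=14 v=9: → [14,16); WM=10
i=14 t=19 v=4: → [19,21); WM=10
i=15 t=14 v=6: → [14,16); WM=17
i=16 t=19 v=6: → [19,21); WM=17
i=17 t=19 v=8: → [19,21); WM=17

[2,5)=7 [6,11)=9 [12,14)=4 [14,16)=9 [19,21)=8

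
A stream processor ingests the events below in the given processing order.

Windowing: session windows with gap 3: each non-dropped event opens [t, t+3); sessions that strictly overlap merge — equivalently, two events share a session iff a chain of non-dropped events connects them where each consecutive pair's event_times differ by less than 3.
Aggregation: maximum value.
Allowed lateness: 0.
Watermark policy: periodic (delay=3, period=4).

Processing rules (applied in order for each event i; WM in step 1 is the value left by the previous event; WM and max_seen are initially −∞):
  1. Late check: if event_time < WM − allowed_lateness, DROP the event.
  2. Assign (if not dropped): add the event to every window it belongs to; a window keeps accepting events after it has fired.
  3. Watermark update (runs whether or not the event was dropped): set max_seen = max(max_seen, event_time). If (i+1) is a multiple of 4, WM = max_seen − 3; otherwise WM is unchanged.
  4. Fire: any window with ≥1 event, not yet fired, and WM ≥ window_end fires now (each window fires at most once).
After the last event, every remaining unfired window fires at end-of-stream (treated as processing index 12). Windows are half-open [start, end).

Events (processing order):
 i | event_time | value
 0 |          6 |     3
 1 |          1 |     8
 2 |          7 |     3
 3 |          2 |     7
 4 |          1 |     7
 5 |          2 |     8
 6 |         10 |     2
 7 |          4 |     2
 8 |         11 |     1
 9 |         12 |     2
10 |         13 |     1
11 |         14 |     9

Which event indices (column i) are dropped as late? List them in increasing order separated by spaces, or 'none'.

4 5

i=0 t=6 v=3: → [6,9); WM=−∞
i=1 t=1 v=8: → [1,4); WM=−∞
i=2 t=7 v=3: → [6,10); WM=−∞
i=3 t=2 v=7: → [1,5); WM=4
i=4 t=1 v=7: DROP (t<4-0); WM=4
i=5 t=2 v=8: DROP (t<4-0); WM=4
i=6 t=10 v=2: → [10,13); WM=4
i=7 t=4 v=2: → [1,10); WM=7
i=8 t=11 v=1: → [10,14); WM=7
i=9 t=12 v=2: → [10,15); WM=7
i=10 t=13 v=1: → [10,16); WM=7
i=11 t=14 v=9: → [10,17); WM=11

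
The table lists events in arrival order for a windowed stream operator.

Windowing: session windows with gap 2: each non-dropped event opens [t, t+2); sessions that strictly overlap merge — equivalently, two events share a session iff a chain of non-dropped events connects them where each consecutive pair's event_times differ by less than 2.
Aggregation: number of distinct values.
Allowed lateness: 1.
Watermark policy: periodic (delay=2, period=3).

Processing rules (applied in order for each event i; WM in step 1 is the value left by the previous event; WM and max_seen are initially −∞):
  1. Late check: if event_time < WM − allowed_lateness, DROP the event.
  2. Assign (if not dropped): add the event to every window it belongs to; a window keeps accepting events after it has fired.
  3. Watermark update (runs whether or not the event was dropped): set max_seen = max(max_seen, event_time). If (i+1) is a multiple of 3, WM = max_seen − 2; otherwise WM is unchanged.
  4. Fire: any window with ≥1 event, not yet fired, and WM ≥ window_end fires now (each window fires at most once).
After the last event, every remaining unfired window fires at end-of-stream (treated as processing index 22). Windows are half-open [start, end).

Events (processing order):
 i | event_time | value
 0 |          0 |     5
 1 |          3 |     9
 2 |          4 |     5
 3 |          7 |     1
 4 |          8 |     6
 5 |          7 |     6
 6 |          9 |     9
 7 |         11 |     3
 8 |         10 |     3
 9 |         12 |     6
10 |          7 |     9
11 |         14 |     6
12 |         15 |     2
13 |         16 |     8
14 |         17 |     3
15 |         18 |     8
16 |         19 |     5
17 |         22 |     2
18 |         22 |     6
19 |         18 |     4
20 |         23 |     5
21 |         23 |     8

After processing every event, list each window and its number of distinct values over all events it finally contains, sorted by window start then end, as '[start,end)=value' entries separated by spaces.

i=0 t=0 v=5: → [0,2); WM=−∞
i=1 t=3 v=9: → [3,5); WM=−∞
i=2 t=4 v=5: → [3,6); WM=2
i=3 t=7 v=1: → [7,9); WM=2
i=4 t=8 v=6: → [7,10); WM=2
i=5 t=7 v=6: → [7,10); WM=6
i=6 t=9 v=9: → [7,11); WM=6
i=7 t=11 v=3: → [11,13); WM=6
i=8 t=10 v=3: → [7,13); WM=9
i=9 t=12 v=6: → [7,14); WM=9
i=10 t=7 v=9: DROP (t<9-1); WM=9
i=11 t=14 v=6: → [14,16); WM=12
i=12 t=15 v=2: → [14,17); WM=12
i=13 t=16 v=8: → [14,18); WM=12
i=14 t=17 v=3: → [14,19); WM=15
i=15 t=18 v=8: → [14,20); WM=15
i=16 t=19 v=5: → [14,21); WM=15
i=17 t=22 v=2: → [22,24); WM=20
i=18 t=22 v=6: → [22,24); WM=20
i=19 t=18 v=4: DROP (t<20-1); WM=20
i=20 t=23 v=5: → [22,25); WM=21
i=21 t=23 v=8: → [22,25); WM=21

[0,2)=1 [3,6)=2 [7,14)=4 [14,21)=5 [22,25)=4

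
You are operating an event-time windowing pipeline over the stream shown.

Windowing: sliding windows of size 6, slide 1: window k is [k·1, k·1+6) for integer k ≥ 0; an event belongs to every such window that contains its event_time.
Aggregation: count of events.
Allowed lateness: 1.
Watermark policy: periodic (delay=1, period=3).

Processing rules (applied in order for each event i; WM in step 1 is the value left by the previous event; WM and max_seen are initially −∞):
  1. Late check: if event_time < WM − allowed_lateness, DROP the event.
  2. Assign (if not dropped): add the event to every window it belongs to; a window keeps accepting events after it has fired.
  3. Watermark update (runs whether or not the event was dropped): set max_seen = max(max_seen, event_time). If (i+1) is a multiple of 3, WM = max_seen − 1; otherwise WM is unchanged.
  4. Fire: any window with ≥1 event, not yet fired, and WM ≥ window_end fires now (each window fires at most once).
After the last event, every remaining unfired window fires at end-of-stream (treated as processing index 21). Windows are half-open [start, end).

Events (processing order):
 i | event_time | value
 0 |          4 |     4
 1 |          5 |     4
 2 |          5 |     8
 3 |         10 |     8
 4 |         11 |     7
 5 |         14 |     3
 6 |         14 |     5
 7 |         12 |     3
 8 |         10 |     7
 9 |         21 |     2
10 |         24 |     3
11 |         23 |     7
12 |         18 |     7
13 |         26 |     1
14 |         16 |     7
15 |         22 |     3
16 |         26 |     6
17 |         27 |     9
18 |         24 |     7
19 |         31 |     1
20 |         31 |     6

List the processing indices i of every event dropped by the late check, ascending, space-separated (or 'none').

8 12 14 15 18

i=0 t=4 v=4: → [4,10),[3,9),[2,8),[1,7),[0,6); WM=−∞
i=1 t=5 v=4: → [5,11),[4,10),[3,9),[2,8),[1,7),[0,6); WM=−∞
i=2 t=5 v=8: → [5,11),[4,10),[3,9),[2,8),[1,7),[0,6); WM=4
i=3 t=10 v=8: → [10,16),[9,15),[8,14),[7,13),[6,12),[5,11); WM=4
i=4 t=11 v=7: → [11,17),[10,16),[9,15),[8,14),[7,13),[6,12); WM=4
i=5 t=14 v=3: → [14,20),[13,19),[12,18),[11,17),[10,16),[9,15); WM=13; [0,6) fires=3 [1,7) fires=3 [2,8) fires=3 [3,9) fires=3 [4,10) fires=3 [5,11) fires=3 [6,12) fires=2 [7,13) fires=2
i=6 t=14 v=5: → [14,20),[13,19),[12,18),[11,17),[10,16),[9,15); WM=13
i=7 t=12 v=3: → [12,18),[11,17),[10,16),[9,15),[8,14),[7,13); WM=13
i=8 t=10 v=7: DROP (t<13-1); WM=13
i=9 t=21 v=2: → [21,27),[20,26),[19,25),[18,24),[17,23),[16,22); WM=13
i=10 t=24 v=3: → [24,30),[23,29),[22,28),[21,27),[20,26),[19,25); WM=13
i=11 t=23 v=7: → [23,29),[22,28),[21,27),[20,26),[19,25),[18,24); WM=23; [8,14) fires=3 [9,15) fires=5 [10,16) fires=5 [11,17) fires=4 [12,18) fires=3 [13,19) fires=2 [14,20) fires=2 [16,22) fires=1 [17,23) fires=1
i=12 t=18 v=7: DROP (t<23-1); WM=23
i=13 t=26 v=1: → [26,32),[25,31),[24,30),[23,29),[22,28),[21,27); WM=23
i=14 t=16 v=7: DROP (t<23-1); WM=25; [18,24) fires=2 [19,25) fires=3
i=15 t=22 v=3: DROP (t<25-1); WM=25
i=16 t=26 v=6: → [26,32),[25,31),[24,30),[23,29),[22,28),[21,27); WM=25
i=17 t=27 v=9: → [27,33),[26,32),[25,31),[24,30),[23,29),[22,28); WM=26; [20,26) fires=3
i=18 t=24 v=7: DROP (t<26-1); WM=26
i=19 t=31 v=1: → [31,37),[30,36),[29,35),[28,34),[27,33),[26,32); WM=26
i=20 t=31 v=6: → [31,37),[30,36),[29,35),[28,34),[27,33),[26,32); WM=30; [21,27) fires=5 [22,28) fires=5 [23,29) fires=5 [24,30) fires=4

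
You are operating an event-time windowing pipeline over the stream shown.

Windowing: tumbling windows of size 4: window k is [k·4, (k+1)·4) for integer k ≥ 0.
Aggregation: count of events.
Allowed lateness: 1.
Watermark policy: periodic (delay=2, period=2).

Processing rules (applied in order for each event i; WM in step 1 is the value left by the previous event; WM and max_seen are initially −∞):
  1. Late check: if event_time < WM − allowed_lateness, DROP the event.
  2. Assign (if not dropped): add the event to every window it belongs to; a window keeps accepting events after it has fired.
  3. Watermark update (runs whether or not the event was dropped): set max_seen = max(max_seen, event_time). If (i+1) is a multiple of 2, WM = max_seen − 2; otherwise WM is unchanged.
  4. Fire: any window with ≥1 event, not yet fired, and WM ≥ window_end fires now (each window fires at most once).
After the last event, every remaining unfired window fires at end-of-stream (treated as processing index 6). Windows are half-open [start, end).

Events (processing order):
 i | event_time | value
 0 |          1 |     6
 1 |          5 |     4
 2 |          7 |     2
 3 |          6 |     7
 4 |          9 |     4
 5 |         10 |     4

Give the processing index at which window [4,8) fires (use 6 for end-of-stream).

5

i=0 t=1 v=6: → [0,4); WM=−∞
i=1 t=5 v=4: → [4,8); WM=3
i=2 t=7 v=2: → [4,8); WM=3
i=3 t=6 v=7: → [4,8); WM=5; [0,4) fires=1
i=4 t=9 v=4: → [8,12); WM=5
i=5 t=10 v=4: → [8,12); WM=8; [4,8) fires=3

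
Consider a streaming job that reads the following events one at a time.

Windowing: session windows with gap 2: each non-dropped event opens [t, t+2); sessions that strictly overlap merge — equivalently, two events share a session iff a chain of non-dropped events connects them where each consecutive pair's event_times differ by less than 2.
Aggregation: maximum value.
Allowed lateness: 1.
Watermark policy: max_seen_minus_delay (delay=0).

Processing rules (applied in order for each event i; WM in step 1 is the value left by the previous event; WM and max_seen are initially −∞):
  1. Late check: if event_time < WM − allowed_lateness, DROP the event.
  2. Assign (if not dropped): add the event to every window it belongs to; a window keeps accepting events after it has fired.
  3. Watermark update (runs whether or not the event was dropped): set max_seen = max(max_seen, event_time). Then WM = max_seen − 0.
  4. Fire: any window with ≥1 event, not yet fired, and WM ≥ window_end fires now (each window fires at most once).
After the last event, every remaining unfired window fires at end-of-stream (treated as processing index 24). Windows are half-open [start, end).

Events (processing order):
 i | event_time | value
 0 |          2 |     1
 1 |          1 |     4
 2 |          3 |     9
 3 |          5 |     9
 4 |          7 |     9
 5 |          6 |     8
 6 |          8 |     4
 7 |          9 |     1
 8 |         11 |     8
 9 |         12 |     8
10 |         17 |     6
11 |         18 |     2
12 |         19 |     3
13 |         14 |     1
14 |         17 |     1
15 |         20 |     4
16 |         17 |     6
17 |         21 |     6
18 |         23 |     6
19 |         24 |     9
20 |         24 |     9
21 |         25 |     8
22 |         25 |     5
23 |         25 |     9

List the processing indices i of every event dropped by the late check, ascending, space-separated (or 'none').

13 14 16

i=0 t=2 v=1: → [2,4); WM=2
i=1 t=1 v=4: → [1,4); WM=2
i=2 t=3 v=9: → [1,5); WM=3
i=3 t=5 v=9: → [5,7); WM=5
i=4 t=7 v=9: → [7,9); WM=7
i=5 t=6 v=8: → [5,9); WM=7
i=6 t=8 v=4: → [5,10); WM=8
i=7 t=9 v=1: → [5,11); WM=9
i=8 t=11 v=8: → [11,13); WM=11
i=9 t=12 v=8: → [11,14); WM=12
i=10 t=17 v=6: → [17,19); WM=17
i=11 t=18 v=2: → [17,20); WM=18
i=12 t=19 v=3: → [17,21); WM=19
i=13 t=14 v=1: DROP (t<19-1); WM=19
i=14 t=17 v=1: DROP (t<19-1); WM=19
i=15 t=20 v=4: → [17,22); WM=20
i=16 t=17 v=6: DROP (t<20-1); WM=20
i=17 t=21 v=6: → [17,23); WM=21
i=18 t=23 v=6: → [23,25); WM=23
i=19 t=24 v=9: → [23,26); WM=24
i=20 t=24 v=9: → [23,26); WM=24
i=21 t=25 v=8: → [23,27); WM=25
i=22 t=25 v=5: → [23,27); WM=25
i=23 t=25 v=9: → [23,27); WM=25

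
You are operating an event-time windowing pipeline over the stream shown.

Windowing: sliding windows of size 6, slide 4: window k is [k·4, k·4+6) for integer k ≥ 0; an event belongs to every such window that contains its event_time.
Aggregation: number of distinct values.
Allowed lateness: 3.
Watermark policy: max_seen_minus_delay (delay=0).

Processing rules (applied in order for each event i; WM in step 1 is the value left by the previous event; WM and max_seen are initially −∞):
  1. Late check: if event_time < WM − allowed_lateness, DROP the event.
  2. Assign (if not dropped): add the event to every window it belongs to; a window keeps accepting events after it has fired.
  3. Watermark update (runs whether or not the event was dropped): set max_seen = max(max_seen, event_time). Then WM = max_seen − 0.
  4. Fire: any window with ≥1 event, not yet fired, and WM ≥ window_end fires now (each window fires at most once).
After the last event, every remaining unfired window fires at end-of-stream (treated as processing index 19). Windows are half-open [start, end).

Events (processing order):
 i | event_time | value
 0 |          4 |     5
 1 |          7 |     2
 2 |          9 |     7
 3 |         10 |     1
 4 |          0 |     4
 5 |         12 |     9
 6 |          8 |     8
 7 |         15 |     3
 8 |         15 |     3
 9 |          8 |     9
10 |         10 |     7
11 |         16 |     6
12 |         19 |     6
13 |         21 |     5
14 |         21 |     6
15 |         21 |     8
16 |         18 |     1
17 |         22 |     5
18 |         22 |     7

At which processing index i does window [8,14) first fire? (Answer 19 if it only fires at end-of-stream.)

i=0 t=4 v=5: → [4,10),[0,6); WM=4
i=1 t=7 v=2: → [4,10); WM=7; [0,6) fires=1
i=2 t=9 v=7: → [8,14),[4,10); WM=9
i=3 t=10 v=1: → [8,14); WM=10; [4,10) fires=3
i=4 t=0 v=4: DROP (t<10-3); WM=10
i=5 t=12 v=9: → [12,18),[8,14); WM=12
i=6 t=8 v=8: DROP (t<12-3); WM=12
i=7 t=15 v=3: → [12,18); WM=15; [8,14) fires=3
i=8 t=15 v=3: → [12,18); WM=15
i=9 t=8 v=9: DROP (t<15-3); WM=15
i=10 t=10 v=7: DROP (t<15-3); WM=15
i=11 t=16 v=6: → [16,22),[12,18); WM=16
i=12 t=19 v=6: → [16,22); WM=19; [12,18) fires=3
i=13 t=21 v=5: → [20,26),[16,22); WM=21
i=14 t=21 v=6: → [20,26),[16,22); WM=21
i=15 t=21 v=8: → [20,26),[16,22); WM=21
i=16 t=18 v=1: → [16,22); WM=21
i=17 t=22 v=5: → [20,26); WM=22; [16,22) fires=4
i=18 t=22 v=7: → [20,26); WM=22

7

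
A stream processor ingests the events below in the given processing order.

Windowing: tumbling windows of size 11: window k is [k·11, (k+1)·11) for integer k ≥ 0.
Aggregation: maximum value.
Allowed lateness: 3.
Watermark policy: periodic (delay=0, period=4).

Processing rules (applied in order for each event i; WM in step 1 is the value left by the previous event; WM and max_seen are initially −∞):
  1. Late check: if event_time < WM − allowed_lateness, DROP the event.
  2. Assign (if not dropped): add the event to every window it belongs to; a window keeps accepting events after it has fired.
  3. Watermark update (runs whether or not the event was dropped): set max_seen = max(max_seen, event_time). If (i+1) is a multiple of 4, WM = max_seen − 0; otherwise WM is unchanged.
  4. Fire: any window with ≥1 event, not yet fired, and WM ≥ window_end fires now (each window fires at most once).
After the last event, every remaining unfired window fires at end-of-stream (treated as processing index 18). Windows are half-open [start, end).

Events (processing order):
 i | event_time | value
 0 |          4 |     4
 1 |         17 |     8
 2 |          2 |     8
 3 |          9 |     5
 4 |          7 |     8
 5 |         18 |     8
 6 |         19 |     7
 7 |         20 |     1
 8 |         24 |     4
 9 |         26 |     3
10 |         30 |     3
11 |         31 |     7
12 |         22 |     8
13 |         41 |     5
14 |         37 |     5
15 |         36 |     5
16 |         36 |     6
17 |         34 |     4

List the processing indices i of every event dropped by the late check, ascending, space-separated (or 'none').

4 12 16 17

i=0 t=4 v=4: → [0,11); WM=−∞
i=1 t=17 v=8: → [11,22); WM=−∞
i=2 t=2 v=8: → [0,11); WM=−∞
i=3 t=9 v=5: → [0,11); WM=17; [0,11) fires=8
i=4 t=7 v=8: DROP (t<17-3); WM=17
i=5 t=18 v=8: → [11,22); WM=17
i=6 t=19 v=7: → [11,22); WM=17
i=7 t=20 v=1: → [11,22); WM=20
i=8 t=24 v=4: → [22,33); WM=20
i=9 t=26 v=3: → [22,33); WM=20
i=10 t=30 v=3: → [22,33); WM=20
i=11 t=31 v=7: → [22,33); WM=31; [11,22) fires=8
i=12 t=22 v=8: DROP (t<31-3); WM=31
i=13 t=41 v=5: → [33,44); WM=31
i=14 t=37 v=5: → [33,44); WM=31
i=15 t=36 v=5: → [33,44); WM=41; [22,33) fires=7
i=16 t=36 v=6: DROP (t<41-3); WM=41
i=17 t=34 v=4: DROP (t<41-3); WM=41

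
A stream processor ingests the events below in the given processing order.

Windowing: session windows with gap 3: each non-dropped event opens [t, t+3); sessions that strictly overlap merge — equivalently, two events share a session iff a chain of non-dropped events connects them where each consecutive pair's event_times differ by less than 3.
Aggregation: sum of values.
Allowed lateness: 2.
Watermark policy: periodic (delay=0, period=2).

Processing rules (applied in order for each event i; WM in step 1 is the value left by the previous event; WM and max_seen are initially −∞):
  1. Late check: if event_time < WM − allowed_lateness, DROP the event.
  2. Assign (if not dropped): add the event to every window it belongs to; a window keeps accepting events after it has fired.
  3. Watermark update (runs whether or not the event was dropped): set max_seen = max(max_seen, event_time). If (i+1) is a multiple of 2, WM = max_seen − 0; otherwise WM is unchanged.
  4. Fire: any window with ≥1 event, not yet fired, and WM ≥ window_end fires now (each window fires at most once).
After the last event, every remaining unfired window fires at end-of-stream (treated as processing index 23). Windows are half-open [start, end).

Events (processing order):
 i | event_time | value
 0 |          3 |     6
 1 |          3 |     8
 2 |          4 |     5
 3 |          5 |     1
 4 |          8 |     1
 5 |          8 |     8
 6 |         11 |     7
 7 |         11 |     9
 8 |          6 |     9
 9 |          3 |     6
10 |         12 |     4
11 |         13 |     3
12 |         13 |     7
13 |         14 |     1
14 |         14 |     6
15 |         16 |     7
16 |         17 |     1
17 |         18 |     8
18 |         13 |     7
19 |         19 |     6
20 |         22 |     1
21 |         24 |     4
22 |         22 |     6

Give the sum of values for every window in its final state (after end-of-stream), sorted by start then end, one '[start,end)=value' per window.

[3,8)=20 [8,11)=9 [11,22)=59 [22,27)=11

i=0 t=3 v=6: → [3,6); WM=−∞
i=1 t=3 v=8: → [3,6); WM=3
i=2 t=4 v=5: → [3,7); WM=3
i=3 t=5 v=1: → [3,8); WM=5
i=4 t=8 v=1: → [8,11); WM=5
i=5 t=8 v=8: → [8,11); WM=8
i=6 t=11 v=7: → [11,14); WM=8
i=7 t=11 v=9: → [11,14); WM=11
i=8 t=6 v=9: DROP (t<11-2); WM=11
i=9 t=3 v=6: DROP (t<11-2); WM=11
i=10 t=12 v=4: → [11,15); WM=11
i=11 t=13 v=3: → [11,16); WM=13
i=12 t=13 v=7: → [11,16); WM=13
i=13 t=14 v=1: → [11,17); WM=14
i=14 t=14 v=6: → [11,17); WM=14
i=15 t=16 v=7: → [11,19); WM=16
i=16 t=17 v=1: → [11,20); WM=16
i=17 t=18 v=8: → [11,21); WM=18
i=18 t=13 v=7: DROP (t<18-2); WM=18
i=19 t=19 v=6: → [11,22); WM=19
i=20 t=22 v=1: → [22,25); WM=19
i=21 t=24 v=4: → [22,27); WM=24
i=22 t=22 v=6: → [22,27); WM=24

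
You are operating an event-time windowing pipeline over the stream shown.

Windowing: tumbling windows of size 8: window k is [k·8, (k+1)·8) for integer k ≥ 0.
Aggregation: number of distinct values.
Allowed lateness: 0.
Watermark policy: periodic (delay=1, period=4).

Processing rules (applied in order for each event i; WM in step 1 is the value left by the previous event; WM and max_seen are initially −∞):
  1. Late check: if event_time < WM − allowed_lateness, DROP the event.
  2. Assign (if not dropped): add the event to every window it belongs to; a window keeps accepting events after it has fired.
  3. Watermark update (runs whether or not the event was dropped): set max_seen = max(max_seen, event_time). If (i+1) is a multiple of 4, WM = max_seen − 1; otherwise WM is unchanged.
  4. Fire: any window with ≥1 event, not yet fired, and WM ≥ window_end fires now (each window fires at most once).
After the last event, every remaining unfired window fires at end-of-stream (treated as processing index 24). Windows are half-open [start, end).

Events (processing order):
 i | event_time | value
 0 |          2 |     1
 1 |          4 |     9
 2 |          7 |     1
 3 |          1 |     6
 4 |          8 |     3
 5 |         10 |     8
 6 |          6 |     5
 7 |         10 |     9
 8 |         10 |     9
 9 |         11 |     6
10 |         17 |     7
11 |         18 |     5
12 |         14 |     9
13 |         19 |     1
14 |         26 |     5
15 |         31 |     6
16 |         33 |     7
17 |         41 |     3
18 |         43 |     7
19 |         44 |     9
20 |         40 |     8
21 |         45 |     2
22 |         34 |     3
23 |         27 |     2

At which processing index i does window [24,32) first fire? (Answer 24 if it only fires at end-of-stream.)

i=0 t=2 v=1: → [0,8); WM=−∞
i=1 t=4 v=9: → [0,8); WM=−∞
i=2 t=7 v=1: → [0,8); WM=−∞
i=3 t=1 v=6: → [0,8); WM=6
i=4 t=8 v=3: → [8,16); WM=6
i=5 t=10 v=8: → [8,16); WM=6
i=6 t=6 v=5: → [0,8); WM=6
i=7 t=10 v=9: → [8,16); WM=9; [0,8) fires=4
i=8 t=10 v=9: → [8,16); WM=9
i=9 t=11 v=6: → [8,16); WM=9
i=10 t=17 v=7: → [16,24); WM=9
i=11 t=18 v=5: → [16,24); WM=17; [8,16) fires=4
i=12 t=14 v=9: DROP (t<17-0); WM=17
i=13 t=19 v=1: → [16,24); WM=17
i=14 t=26 v=5: → [24,32); WM=17
i=15 t=31 v=6: → [24,32); WM=30; [16,24) fires=3
i=16 t=33 v=7: → [32,40); WM=30
i=17 t=41 v=3: → [40,48); WM=30
i=18 t=43 v=7: → [40,48); WM=30
i=19 t=44 v=9: → [40,48); WM=43; [24,32) fires=2 [32,40) fires=1
i=20 t=40 v=8: DROP (t<43-0); WM=43
i=21 t=45 v=2: → [40,48); WM=43
i=22 t=34 v=3: DROP (t<43-0); WM=43
i=23 t=27 v=2: DROP (t<43-0); WM=44

19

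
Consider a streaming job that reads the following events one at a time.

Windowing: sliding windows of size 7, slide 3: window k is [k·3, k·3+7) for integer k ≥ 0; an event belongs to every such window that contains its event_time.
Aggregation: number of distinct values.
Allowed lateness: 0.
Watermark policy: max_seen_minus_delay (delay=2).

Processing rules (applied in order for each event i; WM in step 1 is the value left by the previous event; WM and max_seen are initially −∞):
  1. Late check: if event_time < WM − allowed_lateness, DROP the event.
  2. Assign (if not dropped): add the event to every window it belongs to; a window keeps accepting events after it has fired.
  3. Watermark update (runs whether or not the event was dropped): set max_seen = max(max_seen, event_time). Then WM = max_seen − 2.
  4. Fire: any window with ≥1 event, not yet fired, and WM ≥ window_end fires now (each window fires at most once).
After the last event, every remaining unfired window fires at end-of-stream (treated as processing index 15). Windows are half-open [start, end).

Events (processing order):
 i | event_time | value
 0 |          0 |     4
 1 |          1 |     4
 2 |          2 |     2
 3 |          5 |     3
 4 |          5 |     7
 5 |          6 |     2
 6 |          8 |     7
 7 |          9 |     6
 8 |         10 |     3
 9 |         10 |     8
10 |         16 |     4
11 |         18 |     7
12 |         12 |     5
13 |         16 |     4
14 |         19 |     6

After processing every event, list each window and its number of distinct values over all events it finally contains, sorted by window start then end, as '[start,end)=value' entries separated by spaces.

i=0 t=0 v=4: → [0,7); WM=-2
i=1 t=1 v=4: → [0,7); WM=-1
i=2 t=2 v=2: → [0,7); WM=0
i=3 t=5 v=3: → [3,10),[0,7); WM=3
i=4 t=5 v=7: → [3,10),[0,7); WM=3
i=5 t=6 v=2: → [6,13),[3,10),[0,7); WM=4
i=6 t=8 v=7: → [6,13),[3,10); WM=6
i=7 t=9 v=6: → [9,16),[6,13),[3,10); WM=7; [0,7) fires=4
i=8 t=10 v=3: → [9,16),[6,13); WM=8
i=9 t=10 v=8: → [9,16),[6,13); WM=8
i=10 t=16 v=4: → [15,22),[12,19); WM=14; [3,10) fires=4 [6,13) fires=5
i=11 t=18 v=7: → [18,25),[15,22),[12,19); WM=16; [9,16) fires=3
i=12 t=12 v=5: DROP (t<16-0); WM=16
i=13 t=16 v=4: → [15,22),[12,19); WM=16
i=14 t=19 v=6: → [18,25),[15,22); WM=17

[0,7)=4 [3,10)=4 [6,13)=5 [9,16)=3 [12,19)=2 [15,22)=3 [18,25)=2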